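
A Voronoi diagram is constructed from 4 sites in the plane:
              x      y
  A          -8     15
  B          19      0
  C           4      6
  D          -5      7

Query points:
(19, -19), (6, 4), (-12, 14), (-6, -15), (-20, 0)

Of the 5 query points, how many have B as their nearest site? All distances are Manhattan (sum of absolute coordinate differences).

1

(19, -19) — d to each: A:61, B:19, C:40, D:50 → nearest is B
(6, 4) — d to each: A:25, B:17, C:4, D:14 → nearest is C
(-12, 14) — d to each: A:5, B:45, C:24, D:14 → nearest is A
(-6, -15) — d to each: A:32, B:40, C:31, D:23 → nearest is D
(-20, 0) — d to each: A:27, B:39, C:30, D:22 → nearest is D
1 of the 5 points has B as nearest.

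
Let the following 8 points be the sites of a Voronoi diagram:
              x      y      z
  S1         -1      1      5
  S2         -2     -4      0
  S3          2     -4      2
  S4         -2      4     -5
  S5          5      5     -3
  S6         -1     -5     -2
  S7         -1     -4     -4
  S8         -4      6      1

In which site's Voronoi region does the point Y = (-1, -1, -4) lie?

Since √ is increasing, it suffices to compare squared distances:
|YS1|² = (-1−(-1))² + (-1−1)² + (-4−5)² = 0 + 4 + 81 = 85
|YS2|² = (-1−(-2))² + (-1−(-4))² + (-4−0)² = 1 + 9 + 16 = 26
|YS3|² = (-1−2)² + (-1−(-4))² + (-4−2)² = 9 + 9 + 36 = 54
|YS4|² = (-1−(-2))² + (-1−4)² + (-4−(-5))² = 1 + 25 + 1 = 27
|YS5|² = (-1−5)² + (-1−5)² + (-4−(-3))² = 36 + 36 + 1 = 73
|YS6|² = (-1−(-1))² + (-1−(-5))² + (-4−(-2))² = 0 + 16 + 4 = 20
|YS7|² = (-1−(-1))² + (-1−(-4))² + (-4−(-4))² = 0 + 9 + 0 = 9
|YS8|² = (-1−(-4))² + (-1−6)² + (-4−1)² = 9 + 49 + 25 = 83
The smallest is to S7, so Y lies in the Voronoi region of S7.

S7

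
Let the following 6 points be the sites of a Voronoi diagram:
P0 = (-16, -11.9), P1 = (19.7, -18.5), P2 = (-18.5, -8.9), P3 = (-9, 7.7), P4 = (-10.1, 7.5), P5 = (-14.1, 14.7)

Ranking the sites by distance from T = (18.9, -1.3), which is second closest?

P3

Squared Euclidean distances:
|TP0|² = (18.9−(-16))² + (-1.3−(-11.9))² = 1218.01 + 112.36 = 1330.37
|TP1|² = (18.9−19.7)² + (-1.3−(-18.5))² = 0.64 + 295.84 = 296.48
|TP2|² = (18.9−(-18.5))² + (-1.3−(-8.9))² = 1398.76 + 57.76 = 1456.52
|TP3|² = (18.9−(-9))² + (-1.3−7.7)² = 778.41 + 81 = 859.41
|TP4|² = (18.9−(-10.1))² + (-1.3−7.5)² = 841 + 77.44 = 918.44
|TP5|² = (18.9−(-14.1))² + (-1.3−14.7)² = 1089 + 256 = 1345
Sorted ascending: P1, P3, P4, … — the second-nearest is P3.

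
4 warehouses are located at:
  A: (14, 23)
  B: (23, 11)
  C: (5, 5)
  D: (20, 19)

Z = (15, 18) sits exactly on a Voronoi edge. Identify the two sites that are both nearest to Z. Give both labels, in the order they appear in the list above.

A and D

Squared distances from Z to each site:
|ZA|² = (15−14)² + (18−23)² = 1 + 25 = 26
|ZB|² = (15−23)² + (18−11)² = 64 + 49 = 113
|ZC|² = (15−5)² + (18−5)² = 100 + 169 = 269
|ZD|² = (15−20)² + (18−19)² = 25 + 1 = 26
Z is equidistant from A and D (both at squared distance 26), and every other site is strictly farther — so Z lies on the A–D Voronoi edge.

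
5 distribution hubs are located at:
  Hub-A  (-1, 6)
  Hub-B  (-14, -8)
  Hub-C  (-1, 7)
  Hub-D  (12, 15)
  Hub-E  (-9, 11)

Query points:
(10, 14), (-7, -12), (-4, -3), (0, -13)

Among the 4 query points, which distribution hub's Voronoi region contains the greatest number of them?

(10, 14) — d² to each: Hub-A:185, Hub-B:1060, Hub-C:170, Hub-D:5, Hub-E:370 → nearest is Hub-D
(-7, -12) — d² to each: Hub-A:360, Hub-B:65, Hub-C:397, Hub-D:1090, Hub-E:533 → nearest is Hub-B
(-4, -3) — d² to each: Hub-A:90, Hub-B:125, Hub-C:109, Hub-D:580, Hub-E:221 → nearest is Hub-A
(0, -13) — d² to each: Hub-A:362, Hub-B:221, Hub-C:401, Hub-D:928, Hub-E:657 → nearest is Hub-B
Tally — Hub-A:1, Hub-B:2, Hub-D:1. Hub-B captures the most (2).

Hub-B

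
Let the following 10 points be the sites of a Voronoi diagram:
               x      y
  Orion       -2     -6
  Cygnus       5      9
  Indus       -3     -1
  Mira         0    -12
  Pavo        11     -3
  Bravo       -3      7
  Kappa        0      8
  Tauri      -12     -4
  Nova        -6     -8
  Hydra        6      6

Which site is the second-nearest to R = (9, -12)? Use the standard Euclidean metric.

Pavo

Squared Euclidean distances:
d²(R, Orion) = 121 + 36 = 157
d²(R, Cygnus) = 16 + 441 = 457
d²(R, Indus) = 144 + 121 = 265
d²(R, Mira) = 81 + 0 = 81
d²(R, Pavo) = 4 + 81 = 85
d²(R, Bravo) = 144 + 361 = 505
d²(R, Kappa) = 81 + 400 = 481
d²(R, Tauri) = 441 + 64 = 505
d²(R, Nova) = 225 + 16 = 241
d²(R, Hydra) = 9 + 324 = 333
Sorted ascending: Mira, Pavo, Orion, … — the second-nearest is Pavo.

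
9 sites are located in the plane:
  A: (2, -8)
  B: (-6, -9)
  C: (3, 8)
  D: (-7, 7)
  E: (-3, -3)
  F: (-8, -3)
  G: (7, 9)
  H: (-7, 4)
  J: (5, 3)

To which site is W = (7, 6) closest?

Since √ is increasing, it suffices to compare squared distances:
|WA|² = 25 + 196 = 221
|WB|² = 169 + 225 = 394
|WC|² = 16 + 4 = 20
|WD|² = 196 + 1 = 197
|WE|² = 100 + 81 = 181
|WF|² = 225 + 81 = 306
|WG|² = 0 + 9 = 9
|WH|² = 196 + 4 = 200
|WJ|² = 4 + 9 = 13
G is nearest.

G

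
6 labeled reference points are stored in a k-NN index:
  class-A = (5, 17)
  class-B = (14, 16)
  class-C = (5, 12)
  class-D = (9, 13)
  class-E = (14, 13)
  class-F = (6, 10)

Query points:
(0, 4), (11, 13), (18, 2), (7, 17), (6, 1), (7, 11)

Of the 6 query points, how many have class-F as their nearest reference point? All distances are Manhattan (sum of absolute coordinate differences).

3

(0, 4) — d to each: class-A:18, class-B:26, class-C:13, class-D:18, class-E:23, class-F:12 → nearest is class-F
(11, 13) — d to each: class-A:10, class-B:6, class-C:7, class-D:2, class-E:3, class-F:8 → nearest is class-D
(18, 2) — d to each: class-A:28, class-B:18, class-C:23, class-D:20, class-E:15, class-F:20 → nearest is class-E
(7, 17) — d to each: class-A:2, class-B:8, class-C:7, class-D:6, class-E:11, class-F:8 → nearest is class-A
(6, 1) — d to each: class-A:17, class-B:23, class-C:12, class-D:15, class-E:20, class-F:9 → nearest is class-F
(7, 11) — d to each: class-A:8, class-B:12, class-C:3, class-D:4, class-E:9, class-F:2 → nearest is class-F
3 of the 6 points have class-F as nearest.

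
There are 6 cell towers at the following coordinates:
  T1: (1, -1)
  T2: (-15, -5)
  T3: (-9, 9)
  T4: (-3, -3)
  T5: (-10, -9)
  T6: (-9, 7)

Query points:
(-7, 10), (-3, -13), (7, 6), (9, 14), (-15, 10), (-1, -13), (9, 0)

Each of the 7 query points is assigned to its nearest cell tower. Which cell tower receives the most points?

T1

(-7, 10) — d² to each: T1:185, T2:289, T3:5, T4:185, T5:370, T6:13 → nearest is T3
(-3, -13) — d² to each: T1:160, T2:208, T3:520, T4:100, T5:65, T6:436 → nearest is T5
(7, 6) — d² to each: T1:85, T2:605, T3:265, T4:181, T5:514, T6:257 → nearest is T1
(9, 14) — d² to each: T1:289, T2:937, T3:349, T4:433, T5:890, T6:373 → nearest is T1
(-15, 10) — d² to each: T1:377, T2:225, T3:37, T4:313, T5:386, T6:45 → nearest is T3
(-1, -13) — d² to each: T1:148, T2:260, T3:548, T4:104, T5:97, T6:464 → nearest is T5
(9, 0) — d² to each: T1:65, T2:601, T3:405, T4:153, T5:442, T6:373 → nearest is T1
Tally — T1:3, T3:2, T5:2. T1 captures the most (3).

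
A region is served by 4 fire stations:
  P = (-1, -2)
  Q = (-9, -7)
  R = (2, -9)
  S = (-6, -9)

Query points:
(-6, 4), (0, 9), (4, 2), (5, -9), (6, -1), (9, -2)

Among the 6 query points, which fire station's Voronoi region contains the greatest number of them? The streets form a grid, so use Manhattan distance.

(-6, 4) — d to each: P:11, Q:14, R:21, S:13 → nearest is P
(0, 9) — d to each: P:12, Q:25, R:20, S:24 → nearest is P
(4, 2) — d to each: P:9, Q:22, R:13, S:21 → nearest is P
(5, -9) — d to each: P:13, Q:16, R:3, S:11 → nearest is R
(6, -1) — d to each: P:8, Q:21, R:12, S:20 → nearest is P
(9, -2) — d to each: P:10, Q:23, R:14, S:22 → nearest is P
Tally — P:5, R:1. P captures the most (5).

P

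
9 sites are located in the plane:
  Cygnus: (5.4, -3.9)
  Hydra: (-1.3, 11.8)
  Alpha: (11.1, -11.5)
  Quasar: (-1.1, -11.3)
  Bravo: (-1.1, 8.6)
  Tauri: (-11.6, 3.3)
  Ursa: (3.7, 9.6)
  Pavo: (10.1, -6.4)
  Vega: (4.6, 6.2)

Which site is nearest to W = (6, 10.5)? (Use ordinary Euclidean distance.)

Ursa

Since √ is increasing, it suffices to compare squared distances:
d²(W, Cygnus) = 0.36 + 207.36 = 207.72
d²(W, Hydra) = 53.29 + 1.69 = 54.98
d²(W, Alpha) = 26.01 + 484 = 510.01
d²(W, Quasar) = 50.41 + 475.24 = 525.65
d²(W, Bravo) = 50.41 + 3.61 = 54.02
d²(W, Tauri) = 309.76 + 51.84 = 361.6
d²(W, Ursa) = 5.29 + 0.81 = 6.1
d²(W, Pavo) = 16.81 + 285.61 = 302.42
d²(W, Vega) = 1.96 + 18.49 = 20.45
Ursa is nearest.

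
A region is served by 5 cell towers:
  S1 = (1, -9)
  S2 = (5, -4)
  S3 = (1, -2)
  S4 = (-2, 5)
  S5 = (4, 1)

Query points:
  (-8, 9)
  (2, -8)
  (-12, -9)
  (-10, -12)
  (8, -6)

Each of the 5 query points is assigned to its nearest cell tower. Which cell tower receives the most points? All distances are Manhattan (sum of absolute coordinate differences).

(-8, 9) — d to each: S1:27, S2:26, S3:20, S4:10, S5:20 → nearest is S4
(2, -8) — d to each: S1:2, S2:7, S3:7, S4:17, S5:11 → nearest is S1
(-12, -9) — d to each: S1:13, S2:22, S3:20, S4:24, S5:26 → nearest is S1
(-10, -12) — d to each: S1:14, S2:23, S3:21, S4:25, S5:27 → nearest is S1
(8, -6) — d to each: S1:10, S2:5, S3:11, S4:21, S5:11 → nearest is S2
Tally — S1:3, S2:1, S4:1. S1 captures the most (3).

S1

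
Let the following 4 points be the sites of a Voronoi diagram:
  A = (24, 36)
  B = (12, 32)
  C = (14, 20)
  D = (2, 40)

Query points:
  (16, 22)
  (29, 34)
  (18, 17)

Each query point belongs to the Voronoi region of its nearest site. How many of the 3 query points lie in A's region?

1

(16, 22) — d² to each: A:260, B:116, C:8, D:520 → nearest is C
(29, 34) — d² to each: A:29, B:293, C:421, D:765 → nearest is A
(18, 17) — d² to each: A:397, B:261, C:25, D:785 → nearest is C
1 of the 3 points has A as nearest.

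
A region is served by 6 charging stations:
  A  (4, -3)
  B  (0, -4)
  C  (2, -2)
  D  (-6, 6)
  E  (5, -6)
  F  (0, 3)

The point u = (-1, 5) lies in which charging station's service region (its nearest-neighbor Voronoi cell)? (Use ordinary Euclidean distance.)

F

Squared Euclidean distances:
|uA|² = (-1−4)² + (5−(-3))² = 25 + 64 = 89
|uB|² = (-1−0)² + (5−(-4))² = 1 + 81 = 82
|uC|² = (-1−2)² + (5−(-2))² = 9 + 49 = 58
|uD|² = (-1−(-6))² + (5−6)² = 25 + 1 = 26
|uE|² = (-1−5)² + (5−(-6))² = 36 + 121 = 157
|uF|² = (-1−0)² + (5−3)² = 1 + 4 = 5
Minimum is at F.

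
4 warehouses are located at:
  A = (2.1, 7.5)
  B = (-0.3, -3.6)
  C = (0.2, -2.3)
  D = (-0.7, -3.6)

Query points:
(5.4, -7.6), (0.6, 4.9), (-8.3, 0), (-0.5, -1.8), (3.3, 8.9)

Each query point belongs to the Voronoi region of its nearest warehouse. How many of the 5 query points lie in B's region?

1

(5.4, -7.6) — d² to each: A:238.9, B:48.49, C:55.13, D:53.21 → nearest is B
(0.6, 4.9) — d² to each: A:9.01, B:73.06, C:52, D:73.94 → nearest is A
(-8.3, 0) — d² to each: A:164.41, B:76.96, C:77.54, D:70.72 → nearest is D
(-0.5, -1.8) — d² to each: A:93.25, B:3.28, C:0.74, D:3.28 → nearest is C
(3.3, 8.9) — d² to each: A:3.4, B:169.21, C:135.05, D:172.25 → nearest is A
1 of the 5 points has B as nearest.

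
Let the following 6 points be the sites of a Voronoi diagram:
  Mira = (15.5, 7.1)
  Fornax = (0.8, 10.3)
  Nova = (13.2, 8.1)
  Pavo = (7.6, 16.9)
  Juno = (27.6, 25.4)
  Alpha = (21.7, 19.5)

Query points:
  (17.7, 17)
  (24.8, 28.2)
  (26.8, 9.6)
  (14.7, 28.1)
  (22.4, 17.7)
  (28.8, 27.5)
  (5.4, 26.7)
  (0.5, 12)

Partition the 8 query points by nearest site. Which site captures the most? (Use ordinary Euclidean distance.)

(17.7, 17) — d² to each: Mira:102.85, Fornax:330.5, Nova:99.46, Pavo:102.02, Juno:168.57, Alpha:22.25 → nearest is Alpha
(24.8, 28.2) — d² to each: Mira:531.7, Fornax:896.41, Nova:538.57, Pavo:423.53, Juno:15.68, Alpha:85.3 → nearest is Juno
(26.8, 9.6) — d² to each: Mira:133.94, Fornax:676.49, Nova:187.21, Pavo:421.93, Juno:250.28, Alpha:124.02 → nearest is Alpha
(14.7, 28.1) — d² to each: Mira:441.64, Fornax:510.05, Nova:402.25, Pavo:175.85, Juno:173.7, Alpha:122.96 → nearest is Alpha
(22.4, 17.7) — d² to each: Mira:159.97, Fornax:521.32, Nova:176.8, Pavo:219.68, Juno:86.33, Alpha:3.73 → nearest is Alpha
(28.8, 27.5) — d² to each: Mira:593.05, Fornax:1079.84, Nova:619.72, Pavo:561.8, Juno:5.85, Alpha:114.41 → nearest is Juno
(5.4, 26.7) — d² to each: Mira:486.17, Fornax:290.12, Nova:406.8, Pavo:100.88, Juno:494.53, Alpha:317.53 → nearest is Pavo
(0.5, 12) — d² to each: Mira:249.01, Fornax:2.98, Nova:176.5, Pavo:74.42, Juno:913.97, Alpha:505.69 → nearest is Fornax
Tally — Fornax:1, Pavo:1, Juno:2, Alpha:4. Alpha captures the most (4).

Alpha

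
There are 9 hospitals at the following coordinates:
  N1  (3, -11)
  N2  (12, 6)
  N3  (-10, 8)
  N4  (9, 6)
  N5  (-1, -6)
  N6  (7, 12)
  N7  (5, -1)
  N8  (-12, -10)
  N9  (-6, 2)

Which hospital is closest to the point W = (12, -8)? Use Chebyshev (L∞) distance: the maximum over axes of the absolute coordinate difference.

N7

d(W,N1) = max(9, 3) = 9
d(W,N2) = max(0, 14) = 14
d(W,N3) = max(22, 16) = 22
d(W,N4) = max(3, 14) = 14
d(W,N5) = max(13, 2) = 13
d(W,N6) = max(5, 20) = 20
d(W,N7) = max(7, 7) = 7
d(W,N8) = max(24, 2) = 24
d(W,N9) = max(18, 10) = 18
N7 is nearest.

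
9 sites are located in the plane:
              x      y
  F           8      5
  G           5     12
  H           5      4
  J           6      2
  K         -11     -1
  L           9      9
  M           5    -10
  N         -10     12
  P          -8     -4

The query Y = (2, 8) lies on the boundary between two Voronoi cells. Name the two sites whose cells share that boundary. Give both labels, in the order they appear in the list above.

Squared distances from Y to each site:
|YF|² = (2−8)² + (8−5)² = 36 + 9 = 45
|YG|² = (2−5)² + (8−12)² = 9 + 16 = 25
|YH|² = (2−5)² + (8−4)² = 9 + 16 = 25
|YJ|² = (2−6)² + (8−2)² = 16 + 36 = 52
|YK|² = (2−(-11))² + (8−(-1))² = 169 + 81 = 250
|YL|² = (2−9)² + (8−9)² = 49 + 1 = 50
|YM|² = (2−5)² + (8−(-10))² = 9 + 324 = 333
|YN|² = (2−(-10))² + (8−12)² = 144 + 16 = 160
|YP|² = (2−(-8))² + (8−(-4))² = 100 + 144 = 244
Y is equidistant from G and H (both at squared distance 25), and every other site is strictly farther — so Y lies on the G–H Voronoi edge.

G and H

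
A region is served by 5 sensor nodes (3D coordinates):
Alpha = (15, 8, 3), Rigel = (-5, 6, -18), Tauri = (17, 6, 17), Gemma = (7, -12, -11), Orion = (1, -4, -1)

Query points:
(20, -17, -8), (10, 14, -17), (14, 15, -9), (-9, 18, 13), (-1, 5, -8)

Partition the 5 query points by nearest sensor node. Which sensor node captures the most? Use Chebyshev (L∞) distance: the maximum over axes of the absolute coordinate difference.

(20, -17, -8) — d to each: Alpha:25, Rigel:25, Tauri:25, Gemma:13, Orion:19 → nearest is Gemma
(10, 14, -17) — d to each: Alpha:20, Rigel:15, Tauri:34, Gemma:26, Orion:18 → nearest is Rigel
(14, 15, -9) — d to each: Alpha:12, Rigel:19, Tauri:26, Gemma:27, Orion:19 → nearest is Alpha
(-9, 18, 13) — d to each: Alpha:24, Rigel:31, Tauri:26, Gemma:30, Orion:22 → nearest is Orion
(-1, 5, -8) — d to each: Alpha:16, Rigel:10, Tauri:25, Gemma:17, Orion:9 → nearest is Orion
Tally — Alpha:1, Rigel:1, Gemma:1, Orion:2. Orion captures the most (2).

Orion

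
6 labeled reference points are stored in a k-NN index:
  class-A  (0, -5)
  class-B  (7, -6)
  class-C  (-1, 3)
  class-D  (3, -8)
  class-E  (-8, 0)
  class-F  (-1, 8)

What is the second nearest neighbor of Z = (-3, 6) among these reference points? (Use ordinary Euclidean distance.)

class-C

Squared Euclidean distances:
d²(Z, class-A) = (-3−0)² + (6−(-5))² = 9 + 121 = 130
d²(Z, class-B) = (-3−7)² + (6−(-6))² = 100 + 144 = 244
d²(Z, class-C) = (-3−(-1))² + (6−3)² = 4 + 9 = 13
d²(Z, class-D) = (-3−3)² + (6−(-8))² = 36 + 196 = 232
d²(Z, class-E) = (-3−(-8))² + (6−0)² = 25 + 36 = 61
d²(Z, class-F) = (-3−(-1))² + (6−8)² = 4 + 4 = 8
Sorted ascending: class-F, class-C, class-E, … — the second-nearest is class-C.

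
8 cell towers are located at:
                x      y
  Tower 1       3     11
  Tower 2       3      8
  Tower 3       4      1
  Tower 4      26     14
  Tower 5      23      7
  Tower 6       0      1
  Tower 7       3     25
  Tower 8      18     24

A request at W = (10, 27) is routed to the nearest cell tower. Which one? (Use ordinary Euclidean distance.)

Since √ is increasing, it suffices to compare squared distances:
d²(W, Tower 1) = 49 + 256 = 305
d²(W, Tower 2) = 49 + 361 = 410
d²(W, Tower 3) = 36 + 676 = 712
d²(W, Tower 4) = 256 + 169 = 425
d²(W, Tower 5) = 169 + 400 = 569
d²(W, Tower 6) = 100 + 676 = 776
d²(W, Tower 7) = 49 + 4 = 53
d²(W, Tower 8) = 64 + 9 = 73
Tower 7 is nearest.

Tower 7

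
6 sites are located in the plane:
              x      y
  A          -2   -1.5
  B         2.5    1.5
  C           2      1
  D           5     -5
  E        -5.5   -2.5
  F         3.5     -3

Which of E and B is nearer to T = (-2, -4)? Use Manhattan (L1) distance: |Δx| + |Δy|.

d(T,E) = |-2−(-5.5)| + |-4−(-2.5)| = 3.5 + 1.5 = 5
d(T,B) = |-2−2.5| + |-4−1.5| = 4.5 + 5.5 = 10
5 < 10, so E is closer.

E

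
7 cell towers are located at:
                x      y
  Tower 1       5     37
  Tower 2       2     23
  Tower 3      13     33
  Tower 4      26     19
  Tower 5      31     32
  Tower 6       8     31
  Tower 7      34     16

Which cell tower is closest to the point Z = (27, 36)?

Tower 5

Squared Euclidean distances:
d²(Z, Tower 1) = (27−5)² + (36−37)² = 484 + 1 = 485
d²(Z, Tower 2) = (27−2)² + (36−23)² = 625 + 169 = 794
d²(Z, Tower 3) = (27−13)² + (36−33)² = 196 + 9 = 205
d²(Z, Tower 4) = (27−26)² + (36−19)² = 1 + 289 = 290
d²(Z, Tower 5) = (27−31)² + (36−32)² = 16 + 16 = 32
d²(Z, Tower 6) = (27−8)² + (36−31)² = 361 + 25 = 386
d²(Z, Tower 7) = (27−34)² + (36−16)² = 49 + 400 = 449
Minimum is at Tower 5.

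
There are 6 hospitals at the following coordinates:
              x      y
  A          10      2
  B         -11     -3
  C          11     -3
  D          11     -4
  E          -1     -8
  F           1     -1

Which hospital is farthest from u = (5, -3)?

Since √ is increasing, it suffices to compare squared distances:
|uA|² = (5−10)² + (-3−2)² = 25 + 25 = 50
|uB|² = (5−(-11))² + (-3−(-3))² = 256 + 0 = 256
|uC|² = (5−11)² + (-3−(-3))² = 36 + 0 = 36
|uD|² = (5−11)² + (-3−(-4))² = 36 + 1 = 37
|uE|² = (5−(-1))² + (-3−(-8))² = 36 + 25 = 61
|uF|² = (5−1)² + (-3−(-1))² = 16 + 4 = 20
The largest is to B.

B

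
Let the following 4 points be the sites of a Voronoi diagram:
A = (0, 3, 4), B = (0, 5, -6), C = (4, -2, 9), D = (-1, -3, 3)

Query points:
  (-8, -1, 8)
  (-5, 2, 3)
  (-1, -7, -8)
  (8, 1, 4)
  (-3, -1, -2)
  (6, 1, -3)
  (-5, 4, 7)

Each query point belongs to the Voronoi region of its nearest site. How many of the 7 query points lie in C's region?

(-8, -1, 8) — d² to each: A:96, B:296, C:146, D:78 → nearest is D
(-5, 2, 3) — d² to each: A:27, B:115, C:133, D:41 → nearest is A
(-1, -7, -8) — d² to each: A:245, B:149, C:339, D:137 → nearest is D
(8, 1, 4) — d² to each: A:68, B:180, C:50, D:98 → nearest is C
(-3, -1, -2) — d² to each: A:61, B:61, C:171, D:33 → nearest is D
(6, 1, -3) — d² to each: A:89, B:61, C:157, D:101 → nearest is B
(-5, 4, 7) — d² to each: A:35, B:195, C:121, D:81 → nearest is A
1 of the 7 points has C as nearest.

1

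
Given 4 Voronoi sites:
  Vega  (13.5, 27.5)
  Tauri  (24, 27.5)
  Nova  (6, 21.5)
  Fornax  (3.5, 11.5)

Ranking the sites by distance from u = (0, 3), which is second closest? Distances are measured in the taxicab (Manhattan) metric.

d(u, Vega) = 13.5 + 24.5 = 38
d(u, Tauri) = 24 + 24.5 = 48.5
d(u, Nova) = 6 + 18.5 = 24.5
d(u, Fornax) = 3.5 + 8.5 = 12
Sorted ascending: Fornax, Nova, Vega, … — the second-nearest is Nova.

Nova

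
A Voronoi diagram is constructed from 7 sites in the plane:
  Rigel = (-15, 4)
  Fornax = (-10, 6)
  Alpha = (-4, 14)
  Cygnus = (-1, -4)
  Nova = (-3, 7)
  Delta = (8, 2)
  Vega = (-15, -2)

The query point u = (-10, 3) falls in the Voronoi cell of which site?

Compare squared distances (the ordering matches that of the actual distances):
d²(u, Rigel) = (-10−(-15))² + (3−4)² = 25 + 1 = 26
d²(u, Fornax) = (-10−(-10))² + (3−6)² = 0 + 9 = 9
d²(u, Alpha) = (-10−(-4))² + (3−14)² = 36 + 121 = 157
d²(u, Cygnus) = (-10−(-1))² + (3−(-4))² = 81 + 49 = 130
d²(u, Nova) = (-10−(-3))² + (3−7)² = 49 + 16 = 65
d²(u, Delta) = (-10−8)² + (3−2)² = 324 + 1 = 325
d²(u, Vega) = (-10−(-15))² + (3−(-2))² = 25 + 25 = 50
Minimum is at Fornax.

Fornax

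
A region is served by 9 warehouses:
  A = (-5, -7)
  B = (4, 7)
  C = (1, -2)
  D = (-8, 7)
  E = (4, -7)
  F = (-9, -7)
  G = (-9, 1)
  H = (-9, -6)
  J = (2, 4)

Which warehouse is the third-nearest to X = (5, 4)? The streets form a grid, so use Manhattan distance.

C

d(X,A) = 10 + 11 = 21
d(X,B) = 1 + 3 = 4
d(X,C) = 4 + 6 = 10
d(X,D) = 13 + 3 = 16
d(X,E) = 1 + 11 = 12
d(X,F) = 14 + 11 = 25
d(X,G) = 14 + 3 = 17
d(X,H) = 14 + 10 = 24
d(X,J) = 3 + 0 = 3
Sorted ascending: J, B, C, E, … — the third-nearest is C.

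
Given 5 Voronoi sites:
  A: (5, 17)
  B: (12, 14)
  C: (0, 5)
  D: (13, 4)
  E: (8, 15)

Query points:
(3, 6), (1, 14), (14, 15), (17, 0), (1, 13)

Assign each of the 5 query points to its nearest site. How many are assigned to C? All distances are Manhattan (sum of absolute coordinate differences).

(3, 6) — d to each: A:13, B:17, C:4, D:12, E:14 → nearest is C
(1, 14) — d to each: A:7, B:11, C:10, D:22, E:8 → nearest is A
(14, 15) — d to each: A:11, B:3, C:24, D:12, E:6 → nearest is B
(17, 0) — d to each: A:29, B:19, C:22, D:8, E:24 → nearest is D
(1, 13) — d to each: A:8, B:12, C:9, D:21, E:9 → nearest is A
1 of the 5 points has C as nearest.

1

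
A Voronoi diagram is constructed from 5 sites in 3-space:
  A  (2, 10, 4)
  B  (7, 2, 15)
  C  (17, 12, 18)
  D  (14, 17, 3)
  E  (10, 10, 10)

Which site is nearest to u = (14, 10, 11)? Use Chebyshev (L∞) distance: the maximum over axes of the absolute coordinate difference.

E

d(u,A) = max(12, 0, 7) = 12
d(u,B) = max(7, 8, 4) = 8
d(u,C) = max(3, 2, 7) = 7
d(u,D) = max(0, 7, 8) = 8
d(u,E) = max(4, 0, 1) = 4
E is nearest.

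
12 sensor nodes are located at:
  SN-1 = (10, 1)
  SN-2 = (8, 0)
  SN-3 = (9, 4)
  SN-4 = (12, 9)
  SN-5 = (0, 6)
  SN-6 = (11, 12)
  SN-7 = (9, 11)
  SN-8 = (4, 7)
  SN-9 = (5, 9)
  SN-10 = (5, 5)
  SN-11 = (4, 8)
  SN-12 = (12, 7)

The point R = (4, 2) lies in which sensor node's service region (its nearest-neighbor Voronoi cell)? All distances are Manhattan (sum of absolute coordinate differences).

SN-10

d(R, SN-1) = |4−10| + |2−1| = 6 + 1 = 7
d(R, SN-2) = |4−8| + |2−0| = 4 + 2 = 6
d(R, SN-3) = |4−9| + |2−4| = 5 + 2 = 7
d(R, SN-4) = |4−12| + |2−9| = 8 + 7 = 15
d(R, SN-5) = |4−0| + |2−6| = 4 + 4 = 8
d(R, SN-6) = |4−11| + |2−12| = 7 + 10 = 17
d(R, SN-7) = |4−9| + |2−11| = 5 + 9 = 14
d(R, SN-8) = |4−4| + |2−7| = 0 + 5 = 5
d(R, SN-9) = |4−5| + |2−9| = 1 + 7 = 8
d(R, SN-10) = |4−5| + |2−5| = 1 + 3 = 4
d(R, SN-11) = |4−4| + |2−8| = 0 + 6 = 6
d(R, SN-12) = |4−12| + |2−7| = 8 + 5 = 13
The smallest is to SN-10, so R lies in the Voronoi region of SN-10.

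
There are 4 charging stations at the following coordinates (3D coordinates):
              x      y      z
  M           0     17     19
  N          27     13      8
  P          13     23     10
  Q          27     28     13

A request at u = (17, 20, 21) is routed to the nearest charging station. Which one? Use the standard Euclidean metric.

Since √ is increasing, it suffices to compare squared distances:
|uM|² = (17−0)² + (20−17)² + (21−19)² = 289 + 9 + 4 = 302
|uN|² = (17−27)² + (20−13)² + (21−8)² = 100 + 49 + 169 = 318
|uP|² = (17−13)² + (20−23)² + (21−10)² = 16 + 9 + 121 = 146
|uQ|² = (17−27)² + (20−28)² + (21−13)² = 100 + 64 + 64 = 228
P is nearest.

P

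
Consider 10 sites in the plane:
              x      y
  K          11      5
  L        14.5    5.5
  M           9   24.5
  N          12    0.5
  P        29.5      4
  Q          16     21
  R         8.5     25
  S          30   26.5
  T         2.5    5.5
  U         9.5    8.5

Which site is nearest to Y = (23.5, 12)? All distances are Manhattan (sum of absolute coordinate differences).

P

d(Y,K) = 12.5 + 7 = 19.5
d(Y,L) = 9 + 6.5 = 15.5
d(Y,M) = 14.5 + 12.5 = 27
d(Y,N) = 11.5 + 11.5 = 23
d(Y,P) = 6 + 8 = 14
d(Y,Q) = 7.5 + 9 = 16.5
d(Y,R) = 15 + 13 = 28
d(Y,S) = 6.5 + 14.5 = 21
d(Y,T) = 21 + 6.5 = 27.5
d(Y,U) = 14 + 3.5 = 17.5
Minimum is at P.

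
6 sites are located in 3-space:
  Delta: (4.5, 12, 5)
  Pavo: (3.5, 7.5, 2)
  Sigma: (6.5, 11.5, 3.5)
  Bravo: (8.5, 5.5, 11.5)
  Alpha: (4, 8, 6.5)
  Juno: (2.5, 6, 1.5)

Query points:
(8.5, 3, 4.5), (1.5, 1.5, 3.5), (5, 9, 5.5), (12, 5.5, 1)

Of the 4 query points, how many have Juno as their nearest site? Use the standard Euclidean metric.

(8.5, 3, 4.5) — d² to each: Delta:97.25, Pavo:51.5, Sigma:77.25, Bravo:55.25, Alpha:49.25, Juno:54 → nearest is Alpha
(1.5, 1.5, 3.5) — d² to each: Delta:121.5, Pavo:42.25, Sigma:125, Bravo:129, Alpha:57.5, Juno:25.25 → nearest is Juno
(5, 9, 5.5) — d² to each: Delta:9.5, Pavo:16.75, Sigma:12.5, Bravo:60.5, Alpha:3, Juno:31.25 → nearest is Alpha
(12, 5.5, 1) — d² to each: Delta:114.5, Pavo:77.25, Sigma:72.5, Bravo:122.5, Alpha:100.5, Juno:90.75 → nearest is Sigma
1 of the 4 points has Juno as nearest.

1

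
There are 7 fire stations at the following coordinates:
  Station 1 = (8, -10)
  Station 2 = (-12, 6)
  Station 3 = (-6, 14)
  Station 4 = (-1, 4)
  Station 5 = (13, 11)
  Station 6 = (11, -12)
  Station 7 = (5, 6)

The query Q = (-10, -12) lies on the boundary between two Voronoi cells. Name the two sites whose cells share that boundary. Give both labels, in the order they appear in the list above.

Squared distances from Q to each site:
d²(Q, Station 1) = 324 + 4 = 328
d²(Q, Station 2) = 4 + 324 = 328
d²(Q, Station 3) = 16 + 676 = 692
d²(Q, Station 4) = 81 + 256 = 337
d²(Q, Station 5) = 529 + 529 = 1058
d²(Q, Station 6) = 441 + 0 = 441
d²(Q, Station 7) = 225 + 324 = 549
Q is equidistant from Station 1 and Station 2 (both at squared distance 328), and every other site is strictly farther — so Q lies on the Station 1–Station 2 Voronoi edge.

Station 1 and Station 2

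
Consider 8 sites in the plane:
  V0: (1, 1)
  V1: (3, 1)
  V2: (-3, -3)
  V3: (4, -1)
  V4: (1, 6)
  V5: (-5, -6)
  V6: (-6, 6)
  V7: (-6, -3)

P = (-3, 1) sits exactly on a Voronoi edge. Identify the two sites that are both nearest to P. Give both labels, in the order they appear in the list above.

V0 and V2

Squared distances from P to each site:
|PV0|² = (-3−1)² + (1−1)² = 16 + 0 = 16
|PV1|² = (-3−3)² + (1−1)² = 36 + 0 = 36
|PV2|² = (-3−(-3))² + (1−(-3))² = 0 + 16 = 16
|PV3|² = (-3−4)² + (1−(-1))² = 49 + 4 = 53
|PV4|² = (-3−1)² + (1−6)² = 16 + 25 = 41
|PV5|² = (-3−(-5))² + (1−(-6))² = 4 + 49 = 53
|PV6|² = (-3−(-6))² + (1−6)² = 9 + 25 = 34
|PV7|² = (-3−(-6))² + (1−(-3))² = 9 + 16 = 25
P is equidistant from V0 and V2 (both at squared distance 16), and every other site is strictly farther — so P lies on the V0–V2 Voronoi edge.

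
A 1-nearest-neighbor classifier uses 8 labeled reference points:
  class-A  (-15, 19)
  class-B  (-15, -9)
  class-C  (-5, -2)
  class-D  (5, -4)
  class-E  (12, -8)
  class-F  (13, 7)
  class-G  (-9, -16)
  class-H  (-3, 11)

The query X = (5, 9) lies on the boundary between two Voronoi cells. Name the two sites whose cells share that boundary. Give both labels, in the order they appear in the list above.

Squared distances from X to each site:
d²(X, class-A) = (5−(-15))² + (9−19)² = 400 + 100 = 500
d²(X, class-B) = (5−(-15))² + (9−(-9))² = 400 + 324 = 724
d²(X, class-C) = (5−(-5))² + (9−(-2))² = 100 + 121 = 221
d²(X, class-D) = (5−5)² + (9−(-4))² = 0 + 169 = 169
d²(X, class-E) = (5−12)² + (9−(-8))² = 49 + 289 = 338
d²(X, class-F) = (5−13)² + (9−7)² = 64 + 4 = 68
d²(X, class-G) = (5−(-9))² + (9−(-16))² = 196 + 625 = 821
d²(X, class-H) = (5−(-3))² + (9−11)² = 64 + 4 = 68
X is equidistant from class-F and class-H (both at squared distance 68), and every other site is strictly farther — so X lies on the class-F–class-H Voronoi edge.

class-F and class-H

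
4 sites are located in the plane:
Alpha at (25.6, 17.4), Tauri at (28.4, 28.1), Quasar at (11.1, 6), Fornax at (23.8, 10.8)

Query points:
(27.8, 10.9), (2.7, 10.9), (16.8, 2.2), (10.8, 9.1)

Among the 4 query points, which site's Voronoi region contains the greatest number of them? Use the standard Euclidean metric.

Quasar

(27.8, 10.9) — d² to each: Alpha:47.09, Tauri:296.2, Quasar:302.9, Fornax:16.01 → nearest is Fornax
(2.7, 10.9) — d² to each: Alpha:566.66, Tauri:956.33, Quasar:94.57, Fornax:445.22 → nearest is Quasar
(16.8, 2.2) — d² to each: Alpha:308.48, Tauri:805.37, Quasar:46.93, Fornax:122.96 → nearest is Quasar
(10.8, 9.1) — d² to each: Alpha:287.93, Tauri:670.76, Quasar:9.7, Fornax:171.89 → nearest is Quasar
Tally — Quasar:3, Fornax:1. Quasar captures the most (3).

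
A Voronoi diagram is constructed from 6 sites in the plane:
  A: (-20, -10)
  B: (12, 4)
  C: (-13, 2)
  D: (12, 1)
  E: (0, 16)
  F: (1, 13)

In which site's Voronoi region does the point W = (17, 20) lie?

Squared Euclidean distances:
|WA|² = 1369 + 900 = 2269
|WB|² = 25 + 256 = 281
|WC|² = 900 + 324 = 1224
|WD|² = 25 + 361 = 386
|WE|² = 289 + 16 = 305
|WF|² = 256 + 49 = 305
The smallest is to B, so W lies in the Voronoi region of B.

B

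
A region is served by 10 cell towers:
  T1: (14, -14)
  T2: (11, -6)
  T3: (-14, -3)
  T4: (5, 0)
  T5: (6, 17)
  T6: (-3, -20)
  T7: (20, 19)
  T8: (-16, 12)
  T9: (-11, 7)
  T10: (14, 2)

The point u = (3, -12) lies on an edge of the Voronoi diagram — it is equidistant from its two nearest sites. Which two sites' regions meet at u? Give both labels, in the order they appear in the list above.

T2 and T6

Squared distances from u to each site:
|uT1|² = (3−14)² + (-12−(-14))² = 121 + 4 = 125
|uT2|² = (3−11)² + (-12−(-6))² = 64 + 36 = 100
|uT3|² = (3−(-14))² + (-12−(-3))² = 289 + 81 = 370
|uT4|² = (3−5)² + (-12−0)² = 4 + 144 = 148
|uT5|² = (3−6)² + (-12−17)² = 9 + 841 = 850
|uT6|² = (3−(-3))² + (-12−(-20))² = 36 + 64 = 100
|uT7|² = (3−20)² + (-12−19)² = 289 + 961 = 1250
|uT8|² = (3−(-16))² + (-12−12)² = 361 + 576 = 937
|uT9|² = (3−(-11))² + (-12−7)² = 196 + 361 = 557
d²(u, T10) = (3−14)² + (-12−2)² = 121 + 196 = 317
u is equidistant from T2 and T6 (both at squared distance 100), and every other site is strictly farther — so u lies on the T2–T6 Voronoi edge.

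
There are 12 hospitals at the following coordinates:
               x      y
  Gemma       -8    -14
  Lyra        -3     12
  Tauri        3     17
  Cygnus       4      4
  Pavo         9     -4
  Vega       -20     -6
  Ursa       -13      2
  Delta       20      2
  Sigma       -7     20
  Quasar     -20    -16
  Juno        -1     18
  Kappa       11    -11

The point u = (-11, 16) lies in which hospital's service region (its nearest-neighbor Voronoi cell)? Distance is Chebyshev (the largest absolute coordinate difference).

d(u, Gemma) = max(3, 30) = 30
d(u, Lyra) = max(8, 4) = 8
d(u, Tauri) = max(14, 1) = 14
d(u, Cygnus) = max(15, 12) = 15
d(u, Pavo) = max(20, 20) = 20
d(u, Vega) = max(9, 22) = 22
d(u, Ursa) = max(2, 14) = 14
d(u, Delta) = max(31, 14) = 31
d(u, Sigma) = max(4, 4) = 4
d(u, Quasar) = max(9, 32) = 32
d(u, Juno) = max(10, 2) = 10
d(u, Kappa) = max(22, 27) = 27
Sigma is nearest.

Sigma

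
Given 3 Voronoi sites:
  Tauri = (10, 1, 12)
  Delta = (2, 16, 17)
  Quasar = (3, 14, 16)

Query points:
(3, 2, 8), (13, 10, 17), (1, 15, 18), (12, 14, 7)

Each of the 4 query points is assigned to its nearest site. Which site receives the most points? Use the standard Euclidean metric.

(3, 2, 8) — d² to each: Tauri:66, Delta:278, Quasar:208 → nearest is Tauri
(13, 10, 17) — d² to each: Tauri:115, Delta:157, Quasar:117 → nearest is Tauri
(1, 15, 18) — d² to each: Tauri:313, Delta:3, Quasar:9 → nearest is Delta
(12, 14, 7) — d² to each: Tauri:198, Delta:204, Quasar:162 → nearest is Quasar
Tally — Tauri:2, Delta:1, Quasar:1. Tauri captures the most (2).

Tauri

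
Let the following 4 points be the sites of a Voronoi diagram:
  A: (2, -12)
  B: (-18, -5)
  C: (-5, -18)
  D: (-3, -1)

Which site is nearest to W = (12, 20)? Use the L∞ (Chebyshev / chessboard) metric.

D

d(W,A) = max(10, 32) = 32
d(W,B) = max(30, 25) = 30
d(W,C) = max(17, 38) = 38
d(W,D) = max(15, 21) = 21
Minimum is at D.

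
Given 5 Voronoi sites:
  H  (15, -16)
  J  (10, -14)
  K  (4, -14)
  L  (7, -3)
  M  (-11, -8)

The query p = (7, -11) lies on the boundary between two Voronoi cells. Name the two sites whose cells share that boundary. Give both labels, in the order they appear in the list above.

J and K

Squared distances from p to each site:
|pH|² = (7−15)² + (-11−(-16))² = 64 + 25 = 89
|pJ|² = (7−10)² + (-11−(-14))² = 9 + 9 = 18
|pK|² = (7−4)² + (-11−(-14))² = 9 + 9 = 18
|pL|² = (7−7)² + (-11−(-3))² = 0 + 64 = 64
|pM|² = (7−(-11))² + (-11−(-8))² = 324 + 9 = 333
p is equidistant from J and K (both at squared distance 18), and every other site is strictly farther — so p lies on the J–K Voronoi edge.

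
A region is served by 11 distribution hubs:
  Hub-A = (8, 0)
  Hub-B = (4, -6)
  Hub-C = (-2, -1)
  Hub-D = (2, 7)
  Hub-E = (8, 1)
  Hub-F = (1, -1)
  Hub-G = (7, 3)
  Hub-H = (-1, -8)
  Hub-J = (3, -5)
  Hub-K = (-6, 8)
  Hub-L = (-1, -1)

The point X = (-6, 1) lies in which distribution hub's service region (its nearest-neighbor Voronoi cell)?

Hub-C

Compare squared distances (the ordering matches that of the actual distances):
d²(X, Hub-A) = (-6−8)² + (1−0)² = 196 + 1 = 197
d²(X, Hub-B) = (-6−4)² + (1−(-6))² = 100 + 49 = 149
d²(X, Hub-C) = (-6−(-2))² + (1−(-1))² = 16 + 4 = 20
d²(X, Hub-D) = (-6−2)² + (1−7)² = 64 + 36 = 100
d²(X, Hub-E) = (-6−8)² + (1−1)² = 196 + 0 = 196
d²(X, Hub-F) = (-6−1)² + (1−(-1))² = 49 + 4 = 53
d²(X, Hub-G) = (-6−7)² + (1−3)² = 169 + 4 = 173
d²(X, Hub-H) = (-6−(-1))² + (1−(-8))² = 25 + 81 = 106
d²(X, Hub-J) = (-6−3)² + (1−(-5))² = 81 + 36 = 117
d²(X, Hub-K) = (-6−(-6))² + (1−8)² = 0 + 49 = 49
d²(X, Hub-L) = (-6−(-1))² + (1−(-1))² = 25 + 4 = 29
Minimum is at Hub-C.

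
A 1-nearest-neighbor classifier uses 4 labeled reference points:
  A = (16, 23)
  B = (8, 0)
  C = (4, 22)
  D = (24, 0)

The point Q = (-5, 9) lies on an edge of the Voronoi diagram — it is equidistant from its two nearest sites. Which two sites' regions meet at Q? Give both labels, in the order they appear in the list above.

B and C

Squared distances from Q to each site:
|QA|² = (-5−16)² + (9−23)² = 441 + 196 = 637
|QB|² = (-5−8)² + (9−0)² = 169 + 81 = 250
|QC|² = (-5−4)² + (9−22)² = 81 + 169 = 250
|QD|² = (-5−24)² + (9−0)² = 841 + 81 = 922
Q is equidistant from B and C (both at squared distance 250), and every other site is strictly farther — so Q lies on the B–C Voronoi edge.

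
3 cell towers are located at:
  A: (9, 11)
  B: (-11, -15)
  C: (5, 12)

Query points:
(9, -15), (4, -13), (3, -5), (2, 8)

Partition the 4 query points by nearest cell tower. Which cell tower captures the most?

(9, -15) — d² to each: A:676, B:400, C:745 → nearest is B
(4, -13) — d² to each: A:601, B:229, C:626 → nearest is B
(3, -5) — d² to each: A:292, B:296, C:293 → nearest is A
(2, 8) — d² to each: A:58, B:698, C:25 → nearest is C
Tally — A:1, B:2, C:1. B captures the most (2).

B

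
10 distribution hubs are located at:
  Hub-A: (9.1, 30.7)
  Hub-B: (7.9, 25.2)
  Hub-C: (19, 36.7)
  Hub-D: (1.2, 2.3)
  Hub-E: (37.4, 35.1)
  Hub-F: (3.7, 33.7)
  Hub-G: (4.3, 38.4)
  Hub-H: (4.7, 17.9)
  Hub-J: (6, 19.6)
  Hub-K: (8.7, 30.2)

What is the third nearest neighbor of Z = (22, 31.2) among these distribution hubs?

Compare squared distances (the ordering matches that of the actual distances):
d²(Z, Hub-A) = (22−9.1)² + (31.2−30.7)² = 166.41 + 0.25 = 166.66
d²(Z, Hub-B) = (22−7.9)² + (31.2−25.2)² = 198.81 + 36 = 234.81
d²(Z, Hub-C) = (22−19)² + (31.2−36.7)² = 9 + 30.25 = 39.25
d²(Z, Hub-D) = (22−1.2)² + (31.2−2.3)² = 432.64 + 835.21 = 1267.85
d²(Z, Hub-E) = (22−37.4)² + (31.2−35.1)² = 237.16 + 15.21 = 252.37
d²(Z, Hub-F) = (22−3.7)² + (31.2−33.7)² = 334.89 + 6.25 = 341.14
d²(Z, Hub-G) = (22−4.3)² + (31.2−38.4)² = 313.29 + 51.84 = 365.13
d²(Z, Hub-H) = (22−4.7)² + (31.2−17.9)² = 299.29 + 176.89 = 476.18
d²(Z, Hub-J) = (22−6)² + (31.2−19.6)² = 256 + 134.56 = 390.56
d²(Z, Hub-K) = (22−8.7)² + (31.2−30.2)² = 176.89 + 1 = 177.89
Sorted ascending: Hub-C, Hub-A, Hub-K, Hub-B, … — the third-nearest is Hub-K.

Hub-K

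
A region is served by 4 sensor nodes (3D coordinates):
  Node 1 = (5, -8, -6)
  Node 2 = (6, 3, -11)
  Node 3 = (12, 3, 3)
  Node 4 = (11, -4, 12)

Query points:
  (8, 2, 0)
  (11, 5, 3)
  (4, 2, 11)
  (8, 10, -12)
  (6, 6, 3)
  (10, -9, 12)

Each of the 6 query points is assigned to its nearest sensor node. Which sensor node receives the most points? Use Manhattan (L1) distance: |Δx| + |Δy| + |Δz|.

(8, 2, 0) — d to each: Node 1:19, Node 2:14, Node 3:8, Node 4:21 → nearest is Node 3
(11, 5, 3) — d to each: Node 1:28, Node 2:21, Node 3:3, Node 4:18 → nearest is Node 3
(4, 2, 11) — d to each: Node 1:28, Node 2:25, Node 3:17, Node 4:14 → nearest is Node 4
(8, 10, -12) — d to each: Node 1:27, Node 2:10, Node 3:26, Node 4:41 → nearest is Node 2
(6, 6, 3) — d to each: Node 1:24, Node 2:17, Node 3:9, Node 4:24 → nearest is Node 3
(10, -9, 12) — d to each: Node 1:24, Node 2:39, Node 3:23, Node 4:6 → nearest is Node 4
Tally — Node 2:1, Node 3:3, Node 4:2. Node 3 captures the most (3).

Node 3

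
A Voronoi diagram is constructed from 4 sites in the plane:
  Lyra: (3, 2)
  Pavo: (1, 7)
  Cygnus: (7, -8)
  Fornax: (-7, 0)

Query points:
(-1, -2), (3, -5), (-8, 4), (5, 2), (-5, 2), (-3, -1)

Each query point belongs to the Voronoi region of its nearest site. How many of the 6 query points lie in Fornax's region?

3

(-1, -2) — d² to each: Lyra:32, Pavo:85, Cygnus:100, Fornax:40 → nearest is Lyra
(3, -5) — d² to each: Lyra:49, Pavo:148, Cygnus:25, Fornax:125 → nearest is Cygnus
(-8, 4) — d² to each: Lyra:125, Pavo:90, Cygnus:369, Fornax:17 → nearest is Fornax
(5, 2) — d² to each: Lyra:4, Pavo:41, Cygnus:104, Fornax:148 → nearest is Lyra
(-5, 2) — d² to each: Lyra:64, Pavo:61, Cygnus:244, Fornax:8 → nearest is Fornax
(-3, -1) — d² to each: Lyra:45, Pavo:80, Cygnus:149, Fornax:17 → nearest is Fornax
3 of the 6 points have Fornax as nearest.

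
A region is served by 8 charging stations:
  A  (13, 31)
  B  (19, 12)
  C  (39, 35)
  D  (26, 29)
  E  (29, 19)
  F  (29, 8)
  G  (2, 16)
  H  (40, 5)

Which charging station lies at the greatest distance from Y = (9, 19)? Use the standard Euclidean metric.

H

Since √ is increasing, it suffices to compare squared distances:
|YA|² = (9−13)² + (19−31)² = 16 + 144 = 160
|YB|² = (9−19)² + (19−12)² = 100 + 49 = 149
|YC|² = (9−39)² + (19−35)² = 900 + 256 = 1156
|YD|² = (9−26)² + (19−29)² = 289 + 100 = 389
|YE|² = (9−29)² + (19−19)² = 400 + 0 = 400
|YF|² = (9−29)² + (19−8)² = 400 + 121 = 521
|YG|² = (9−2)² + (19−16)² = 49 + 9 = 58
|YH|² = (9−40)² + (19−5)² = 961 + 196 = 1157
The largest is to H.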